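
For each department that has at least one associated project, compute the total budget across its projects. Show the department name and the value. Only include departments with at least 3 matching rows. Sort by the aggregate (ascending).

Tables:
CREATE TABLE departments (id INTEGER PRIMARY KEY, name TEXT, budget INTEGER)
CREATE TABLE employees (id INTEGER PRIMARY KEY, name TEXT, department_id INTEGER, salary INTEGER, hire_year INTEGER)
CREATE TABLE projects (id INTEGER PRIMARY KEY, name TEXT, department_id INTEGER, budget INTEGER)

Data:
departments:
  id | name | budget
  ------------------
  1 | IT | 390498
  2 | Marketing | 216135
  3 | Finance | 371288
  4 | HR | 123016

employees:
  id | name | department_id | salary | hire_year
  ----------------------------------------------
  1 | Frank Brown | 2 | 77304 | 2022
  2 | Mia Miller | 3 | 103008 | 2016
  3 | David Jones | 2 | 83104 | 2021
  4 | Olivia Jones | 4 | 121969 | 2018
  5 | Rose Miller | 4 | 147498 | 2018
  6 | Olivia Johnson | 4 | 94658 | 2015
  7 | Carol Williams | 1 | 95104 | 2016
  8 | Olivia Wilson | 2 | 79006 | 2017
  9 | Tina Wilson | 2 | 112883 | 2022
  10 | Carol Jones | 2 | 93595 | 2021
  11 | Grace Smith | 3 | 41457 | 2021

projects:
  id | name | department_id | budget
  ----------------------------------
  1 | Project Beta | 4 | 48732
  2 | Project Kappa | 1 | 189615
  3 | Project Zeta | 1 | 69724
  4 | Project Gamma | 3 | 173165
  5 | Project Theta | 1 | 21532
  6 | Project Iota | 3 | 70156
SELECT p.name, SUM(c.budget) AS sum_budget FROM projects c JOIN departments p ON c.department_id = p.id GROUP BY p.id, p.name HAVING COUNT(*) >= 3 ORDER BY sum_budget ASC

Execution result:
name | sum_budget
IT | 280871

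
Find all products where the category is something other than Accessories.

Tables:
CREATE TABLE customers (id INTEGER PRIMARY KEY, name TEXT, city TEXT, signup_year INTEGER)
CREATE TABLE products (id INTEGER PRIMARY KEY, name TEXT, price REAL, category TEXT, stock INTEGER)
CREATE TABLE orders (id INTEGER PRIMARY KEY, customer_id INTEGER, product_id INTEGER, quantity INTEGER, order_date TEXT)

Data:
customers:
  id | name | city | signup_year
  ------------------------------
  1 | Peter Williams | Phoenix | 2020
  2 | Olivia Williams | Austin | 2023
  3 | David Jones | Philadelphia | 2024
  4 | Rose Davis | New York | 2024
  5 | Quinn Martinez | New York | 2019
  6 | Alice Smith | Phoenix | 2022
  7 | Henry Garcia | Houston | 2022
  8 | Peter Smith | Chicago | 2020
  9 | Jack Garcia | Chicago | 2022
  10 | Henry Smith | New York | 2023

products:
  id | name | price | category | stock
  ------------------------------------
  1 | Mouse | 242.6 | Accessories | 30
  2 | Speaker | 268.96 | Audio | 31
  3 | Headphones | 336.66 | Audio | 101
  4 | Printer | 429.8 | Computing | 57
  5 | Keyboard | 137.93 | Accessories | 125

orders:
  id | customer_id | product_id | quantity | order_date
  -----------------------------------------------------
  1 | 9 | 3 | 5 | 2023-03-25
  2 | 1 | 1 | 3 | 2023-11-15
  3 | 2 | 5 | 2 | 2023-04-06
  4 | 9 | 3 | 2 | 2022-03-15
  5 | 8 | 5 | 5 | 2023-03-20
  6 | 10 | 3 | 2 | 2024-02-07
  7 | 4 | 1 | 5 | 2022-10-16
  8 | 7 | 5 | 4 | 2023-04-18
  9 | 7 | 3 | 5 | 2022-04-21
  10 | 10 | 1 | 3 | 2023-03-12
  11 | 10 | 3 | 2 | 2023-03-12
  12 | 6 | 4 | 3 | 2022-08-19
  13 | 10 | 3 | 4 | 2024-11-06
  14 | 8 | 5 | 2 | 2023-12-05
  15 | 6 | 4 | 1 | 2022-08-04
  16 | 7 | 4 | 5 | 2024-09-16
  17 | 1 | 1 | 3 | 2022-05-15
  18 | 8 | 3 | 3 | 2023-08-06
SELECT name, category FROM products WHERE category <> 'Accessories'

Execution result:
name | category
Speaker | Audio
Headphones | Audio
Printer | Computing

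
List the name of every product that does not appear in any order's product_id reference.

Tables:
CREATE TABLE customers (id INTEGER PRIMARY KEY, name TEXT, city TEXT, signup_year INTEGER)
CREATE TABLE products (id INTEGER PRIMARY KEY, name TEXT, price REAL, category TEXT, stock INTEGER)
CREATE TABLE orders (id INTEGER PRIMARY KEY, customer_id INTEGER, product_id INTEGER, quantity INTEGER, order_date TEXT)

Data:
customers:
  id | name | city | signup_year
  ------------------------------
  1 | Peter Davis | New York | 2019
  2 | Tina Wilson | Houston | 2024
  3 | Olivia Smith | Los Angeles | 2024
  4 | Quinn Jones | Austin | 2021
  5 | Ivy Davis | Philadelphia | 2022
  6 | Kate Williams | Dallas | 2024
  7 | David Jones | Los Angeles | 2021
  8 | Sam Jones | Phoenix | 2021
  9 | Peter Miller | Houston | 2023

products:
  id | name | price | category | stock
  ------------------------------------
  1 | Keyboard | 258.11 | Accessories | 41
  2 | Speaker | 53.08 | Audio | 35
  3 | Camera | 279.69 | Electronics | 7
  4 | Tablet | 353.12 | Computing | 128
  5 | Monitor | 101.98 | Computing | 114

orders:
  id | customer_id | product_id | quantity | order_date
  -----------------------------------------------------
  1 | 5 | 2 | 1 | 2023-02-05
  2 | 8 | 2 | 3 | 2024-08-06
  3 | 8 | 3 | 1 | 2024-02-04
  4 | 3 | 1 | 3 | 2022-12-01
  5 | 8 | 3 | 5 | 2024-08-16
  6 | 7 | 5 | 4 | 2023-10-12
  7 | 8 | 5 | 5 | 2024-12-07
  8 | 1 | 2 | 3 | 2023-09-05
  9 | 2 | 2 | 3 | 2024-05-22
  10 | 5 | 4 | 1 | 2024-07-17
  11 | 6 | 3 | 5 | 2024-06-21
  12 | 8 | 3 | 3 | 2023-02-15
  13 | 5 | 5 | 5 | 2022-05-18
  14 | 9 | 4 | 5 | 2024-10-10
SELECT p.name FROM products p LEFT JOIN orders c ON c.product_id = p.id WHERE c.id IS NULL

Execution result:
(no rows)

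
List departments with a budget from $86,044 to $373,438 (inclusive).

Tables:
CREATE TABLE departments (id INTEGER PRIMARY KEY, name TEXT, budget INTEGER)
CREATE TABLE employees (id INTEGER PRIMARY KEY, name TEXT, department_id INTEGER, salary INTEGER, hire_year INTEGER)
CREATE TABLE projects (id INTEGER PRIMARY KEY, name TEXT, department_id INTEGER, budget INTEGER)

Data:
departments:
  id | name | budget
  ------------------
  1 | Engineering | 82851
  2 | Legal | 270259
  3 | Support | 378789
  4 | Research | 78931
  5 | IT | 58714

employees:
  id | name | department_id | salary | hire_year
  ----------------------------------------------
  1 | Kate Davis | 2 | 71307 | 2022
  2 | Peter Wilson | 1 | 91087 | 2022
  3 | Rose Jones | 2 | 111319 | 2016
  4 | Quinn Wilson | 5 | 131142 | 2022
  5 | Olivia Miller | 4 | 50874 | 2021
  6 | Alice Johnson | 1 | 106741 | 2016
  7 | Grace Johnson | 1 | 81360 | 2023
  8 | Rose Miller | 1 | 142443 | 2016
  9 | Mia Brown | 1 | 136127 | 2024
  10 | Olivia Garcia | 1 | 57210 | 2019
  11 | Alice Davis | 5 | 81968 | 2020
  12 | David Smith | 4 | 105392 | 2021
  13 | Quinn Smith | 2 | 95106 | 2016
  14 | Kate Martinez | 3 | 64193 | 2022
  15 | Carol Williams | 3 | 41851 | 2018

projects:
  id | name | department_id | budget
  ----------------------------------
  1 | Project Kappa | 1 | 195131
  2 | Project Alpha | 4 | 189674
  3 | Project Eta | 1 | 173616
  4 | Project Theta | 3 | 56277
SELECT name, budget FROM departments WHERE budget BETWEEN 86044 AND 373438

Execution result:
name | budget
Legal | 270259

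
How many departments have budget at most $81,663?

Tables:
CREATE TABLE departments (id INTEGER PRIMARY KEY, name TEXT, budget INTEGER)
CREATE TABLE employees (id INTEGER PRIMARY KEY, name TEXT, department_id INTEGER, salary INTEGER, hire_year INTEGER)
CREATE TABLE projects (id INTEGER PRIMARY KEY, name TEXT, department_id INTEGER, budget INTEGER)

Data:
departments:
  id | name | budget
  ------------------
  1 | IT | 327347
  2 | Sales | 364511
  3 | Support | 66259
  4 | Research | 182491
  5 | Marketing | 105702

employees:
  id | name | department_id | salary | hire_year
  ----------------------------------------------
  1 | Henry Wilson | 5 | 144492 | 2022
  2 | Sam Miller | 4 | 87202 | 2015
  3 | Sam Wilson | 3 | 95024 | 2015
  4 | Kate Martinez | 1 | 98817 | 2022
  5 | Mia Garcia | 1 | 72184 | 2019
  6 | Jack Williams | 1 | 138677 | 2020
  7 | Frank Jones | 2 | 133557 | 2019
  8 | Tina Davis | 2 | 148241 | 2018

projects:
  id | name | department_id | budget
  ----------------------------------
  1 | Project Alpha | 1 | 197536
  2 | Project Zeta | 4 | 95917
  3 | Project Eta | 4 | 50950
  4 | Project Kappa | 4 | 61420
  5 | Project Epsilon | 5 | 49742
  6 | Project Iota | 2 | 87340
SELECT COUNT(*) FROM departments WHERE budget <= 81663

Execution result:
1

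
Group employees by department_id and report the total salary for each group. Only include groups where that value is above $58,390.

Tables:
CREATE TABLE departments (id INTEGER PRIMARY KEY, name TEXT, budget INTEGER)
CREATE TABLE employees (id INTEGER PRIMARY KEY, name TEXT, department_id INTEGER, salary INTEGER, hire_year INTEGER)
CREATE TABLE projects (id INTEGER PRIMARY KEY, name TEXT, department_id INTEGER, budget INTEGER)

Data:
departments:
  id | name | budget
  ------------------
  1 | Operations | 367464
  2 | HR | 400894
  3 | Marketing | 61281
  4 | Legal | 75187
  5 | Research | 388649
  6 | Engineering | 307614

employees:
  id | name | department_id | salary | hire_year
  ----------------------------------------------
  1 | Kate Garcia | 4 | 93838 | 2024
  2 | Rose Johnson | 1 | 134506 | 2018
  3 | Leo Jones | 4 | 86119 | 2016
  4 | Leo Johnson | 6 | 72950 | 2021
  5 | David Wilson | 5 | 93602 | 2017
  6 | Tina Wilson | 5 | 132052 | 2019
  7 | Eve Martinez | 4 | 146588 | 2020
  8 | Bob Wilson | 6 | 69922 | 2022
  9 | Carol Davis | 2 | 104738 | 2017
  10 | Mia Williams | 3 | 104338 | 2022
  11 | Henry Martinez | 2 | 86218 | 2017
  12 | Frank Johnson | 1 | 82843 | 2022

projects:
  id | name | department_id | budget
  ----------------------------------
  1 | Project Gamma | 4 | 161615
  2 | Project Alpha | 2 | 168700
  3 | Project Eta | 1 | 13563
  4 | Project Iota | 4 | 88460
SELECT department_id, SUM(salary) AS sum_salary FROM employees GROUP BY department_id HAVING SUM(salary) > 58390

Execution result:
department_id | sum_salary
1 | 217349
2 | 190956
3 | 104338
4 | 326545
5 | 225654
6 | 142872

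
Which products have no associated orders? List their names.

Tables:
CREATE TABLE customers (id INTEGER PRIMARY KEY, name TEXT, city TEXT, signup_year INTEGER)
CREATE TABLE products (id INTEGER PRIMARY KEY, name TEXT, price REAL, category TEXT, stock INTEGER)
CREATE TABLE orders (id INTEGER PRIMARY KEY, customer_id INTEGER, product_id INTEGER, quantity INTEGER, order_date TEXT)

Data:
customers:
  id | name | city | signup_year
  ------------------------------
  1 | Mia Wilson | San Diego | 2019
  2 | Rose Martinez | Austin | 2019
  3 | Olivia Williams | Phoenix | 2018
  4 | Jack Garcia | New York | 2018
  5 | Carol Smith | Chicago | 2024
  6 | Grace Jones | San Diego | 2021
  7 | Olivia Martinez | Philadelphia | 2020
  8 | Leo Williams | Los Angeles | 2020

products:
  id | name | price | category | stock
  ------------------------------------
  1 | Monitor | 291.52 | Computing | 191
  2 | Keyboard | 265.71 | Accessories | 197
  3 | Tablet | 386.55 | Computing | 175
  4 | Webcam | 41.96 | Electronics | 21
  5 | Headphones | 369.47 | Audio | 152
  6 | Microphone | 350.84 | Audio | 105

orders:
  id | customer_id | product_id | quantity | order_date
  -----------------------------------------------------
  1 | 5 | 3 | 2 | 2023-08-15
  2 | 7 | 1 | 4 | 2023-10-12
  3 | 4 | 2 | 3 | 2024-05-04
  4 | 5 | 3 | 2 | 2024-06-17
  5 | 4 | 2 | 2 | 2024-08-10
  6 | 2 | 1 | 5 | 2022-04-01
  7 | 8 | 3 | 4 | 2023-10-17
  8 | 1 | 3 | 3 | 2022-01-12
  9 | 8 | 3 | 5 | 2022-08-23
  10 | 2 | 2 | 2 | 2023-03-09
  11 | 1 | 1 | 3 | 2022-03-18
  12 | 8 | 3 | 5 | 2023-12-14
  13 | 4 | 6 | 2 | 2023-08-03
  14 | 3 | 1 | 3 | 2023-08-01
SELECT p.name FROM products p LEFT JOIN orders c ON c.product_id = p.id WHERE c.id IS NULL

Execution result:
name
Webcam
Headphones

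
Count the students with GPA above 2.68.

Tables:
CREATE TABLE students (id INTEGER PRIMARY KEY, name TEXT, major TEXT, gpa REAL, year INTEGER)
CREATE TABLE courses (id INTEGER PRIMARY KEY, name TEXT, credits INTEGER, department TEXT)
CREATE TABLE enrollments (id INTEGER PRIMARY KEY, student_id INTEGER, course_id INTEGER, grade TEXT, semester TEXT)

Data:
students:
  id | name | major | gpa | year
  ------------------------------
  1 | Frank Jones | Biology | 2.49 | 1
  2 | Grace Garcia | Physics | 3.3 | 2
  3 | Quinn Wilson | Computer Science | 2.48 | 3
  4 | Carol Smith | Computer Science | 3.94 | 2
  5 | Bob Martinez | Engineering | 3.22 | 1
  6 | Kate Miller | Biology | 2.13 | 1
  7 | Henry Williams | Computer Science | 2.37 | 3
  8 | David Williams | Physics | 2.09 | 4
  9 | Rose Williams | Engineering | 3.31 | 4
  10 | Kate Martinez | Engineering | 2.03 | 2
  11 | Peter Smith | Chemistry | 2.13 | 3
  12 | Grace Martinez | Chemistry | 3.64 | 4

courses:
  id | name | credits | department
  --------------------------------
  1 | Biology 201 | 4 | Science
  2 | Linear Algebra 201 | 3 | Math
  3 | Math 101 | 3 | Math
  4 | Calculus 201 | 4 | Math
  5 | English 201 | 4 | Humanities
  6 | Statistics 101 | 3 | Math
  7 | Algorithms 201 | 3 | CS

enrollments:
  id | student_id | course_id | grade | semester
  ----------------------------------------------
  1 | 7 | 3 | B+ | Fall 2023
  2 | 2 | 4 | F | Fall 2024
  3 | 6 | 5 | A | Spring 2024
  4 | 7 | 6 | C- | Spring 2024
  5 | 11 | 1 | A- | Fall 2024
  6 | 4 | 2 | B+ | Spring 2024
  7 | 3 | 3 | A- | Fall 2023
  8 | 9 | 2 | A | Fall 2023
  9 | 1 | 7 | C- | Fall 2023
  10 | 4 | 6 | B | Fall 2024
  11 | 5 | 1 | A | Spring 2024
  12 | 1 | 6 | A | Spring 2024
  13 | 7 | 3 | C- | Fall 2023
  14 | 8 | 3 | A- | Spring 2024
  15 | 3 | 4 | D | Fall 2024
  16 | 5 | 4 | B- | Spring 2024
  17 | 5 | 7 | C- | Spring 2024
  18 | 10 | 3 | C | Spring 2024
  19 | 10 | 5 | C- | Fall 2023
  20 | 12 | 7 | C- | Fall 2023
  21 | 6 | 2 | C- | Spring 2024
SELECT COUNT(*) FROM students WHERE gpa > 2.68

Execution result:
5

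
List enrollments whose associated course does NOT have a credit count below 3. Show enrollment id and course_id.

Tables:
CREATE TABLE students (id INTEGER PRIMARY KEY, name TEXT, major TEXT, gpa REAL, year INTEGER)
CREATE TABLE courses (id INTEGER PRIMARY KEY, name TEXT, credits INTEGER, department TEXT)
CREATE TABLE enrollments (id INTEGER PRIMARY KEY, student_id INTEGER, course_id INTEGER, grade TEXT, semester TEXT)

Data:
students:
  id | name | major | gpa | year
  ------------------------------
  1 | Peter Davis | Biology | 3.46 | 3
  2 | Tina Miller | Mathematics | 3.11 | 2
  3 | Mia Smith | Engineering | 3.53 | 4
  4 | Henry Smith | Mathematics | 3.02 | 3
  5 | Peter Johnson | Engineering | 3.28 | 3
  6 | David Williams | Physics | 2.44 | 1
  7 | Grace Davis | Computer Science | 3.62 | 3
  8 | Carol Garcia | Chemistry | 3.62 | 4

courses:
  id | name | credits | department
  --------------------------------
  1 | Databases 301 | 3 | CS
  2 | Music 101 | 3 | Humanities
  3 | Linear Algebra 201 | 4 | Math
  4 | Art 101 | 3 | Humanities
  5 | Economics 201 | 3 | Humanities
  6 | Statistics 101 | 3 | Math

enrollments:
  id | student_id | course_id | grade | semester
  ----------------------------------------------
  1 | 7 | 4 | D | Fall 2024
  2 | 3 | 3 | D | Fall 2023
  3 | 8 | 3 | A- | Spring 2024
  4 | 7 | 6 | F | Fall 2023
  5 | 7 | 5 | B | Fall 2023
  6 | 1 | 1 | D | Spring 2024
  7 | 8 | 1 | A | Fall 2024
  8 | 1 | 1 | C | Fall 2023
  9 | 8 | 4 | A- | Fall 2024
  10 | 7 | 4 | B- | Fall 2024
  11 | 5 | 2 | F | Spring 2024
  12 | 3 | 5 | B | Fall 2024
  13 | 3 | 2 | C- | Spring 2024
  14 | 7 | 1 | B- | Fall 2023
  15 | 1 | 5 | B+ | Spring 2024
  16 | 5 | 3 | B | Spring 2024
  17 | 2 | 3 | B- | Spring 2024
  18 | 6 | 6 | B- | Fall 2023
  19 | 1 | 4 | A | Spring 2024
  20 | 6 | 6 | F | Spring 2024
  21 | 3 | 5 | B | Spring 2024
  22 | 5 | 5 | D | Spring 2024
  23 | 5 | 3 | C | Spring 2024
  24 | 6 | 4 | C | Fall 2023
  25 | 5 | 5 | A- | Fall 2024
SELECT id, course_id FROM enrollments WHERE course_id NOT IN (SELECT id FROM courses WHERE credits < 3)

Execution result:
id | course_id
1 | 4
2 | 3
3 | 3
4 | 6
5 | 5
6 | 1
7 | 1
8 | 1
9 | 4
10 | 4
11 | 2
12 | 5
13 | 2
14 | 1
15 | 5
16 | 3
17 | 3
18 | 6
19 | 4
20 | 6
21 | 5
22 | 5
23 | 3
24 | 4
25 | 5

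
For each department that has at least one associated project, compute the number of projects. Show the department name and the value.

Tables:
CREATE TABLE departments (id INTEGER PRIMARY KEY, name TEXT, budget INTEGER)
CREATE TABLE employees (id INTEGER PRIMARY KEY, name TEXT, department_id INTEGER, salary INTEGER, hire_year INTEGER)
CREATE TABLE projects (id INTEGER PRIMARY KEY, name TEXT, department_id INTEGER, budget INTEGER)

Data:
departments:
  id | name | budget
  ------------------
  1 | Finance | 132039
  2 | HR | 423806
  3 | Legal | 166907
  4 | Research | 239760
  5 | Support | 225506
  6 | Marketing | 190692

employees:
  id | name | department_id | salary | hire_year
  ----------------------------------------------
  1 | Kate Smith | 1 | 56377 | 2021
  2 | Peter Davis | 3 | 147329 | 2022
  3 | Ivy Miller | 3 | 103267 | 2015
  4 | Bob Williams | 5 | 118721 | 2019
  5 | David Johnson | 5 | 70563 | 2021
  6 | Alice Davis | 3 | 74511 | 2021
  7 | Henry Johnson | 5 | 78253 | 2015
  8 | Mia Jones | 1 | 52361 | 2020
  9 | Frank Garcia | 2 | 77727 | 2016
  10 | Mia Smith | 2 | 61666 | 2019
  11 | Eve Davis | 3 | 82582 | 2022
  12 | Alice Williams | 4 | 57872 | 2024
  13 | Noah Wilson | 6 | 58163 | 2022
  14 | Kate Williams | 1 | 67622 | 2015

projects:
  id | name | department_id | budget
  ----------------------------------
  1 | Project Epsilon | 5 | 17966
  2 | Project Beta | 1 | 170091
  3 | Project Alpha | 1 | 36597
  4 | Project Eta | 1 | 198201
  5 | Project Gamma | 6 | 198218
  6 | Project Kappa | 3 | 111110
SELECT p.name, COUNT(*) AS n FROM projects c JOIN departments p ON c.department_id = p.id GROUP BY p.id, p.name

Execution result:
name | n
Finance | 3
Legal | 1
Support | 1
Marketing | 1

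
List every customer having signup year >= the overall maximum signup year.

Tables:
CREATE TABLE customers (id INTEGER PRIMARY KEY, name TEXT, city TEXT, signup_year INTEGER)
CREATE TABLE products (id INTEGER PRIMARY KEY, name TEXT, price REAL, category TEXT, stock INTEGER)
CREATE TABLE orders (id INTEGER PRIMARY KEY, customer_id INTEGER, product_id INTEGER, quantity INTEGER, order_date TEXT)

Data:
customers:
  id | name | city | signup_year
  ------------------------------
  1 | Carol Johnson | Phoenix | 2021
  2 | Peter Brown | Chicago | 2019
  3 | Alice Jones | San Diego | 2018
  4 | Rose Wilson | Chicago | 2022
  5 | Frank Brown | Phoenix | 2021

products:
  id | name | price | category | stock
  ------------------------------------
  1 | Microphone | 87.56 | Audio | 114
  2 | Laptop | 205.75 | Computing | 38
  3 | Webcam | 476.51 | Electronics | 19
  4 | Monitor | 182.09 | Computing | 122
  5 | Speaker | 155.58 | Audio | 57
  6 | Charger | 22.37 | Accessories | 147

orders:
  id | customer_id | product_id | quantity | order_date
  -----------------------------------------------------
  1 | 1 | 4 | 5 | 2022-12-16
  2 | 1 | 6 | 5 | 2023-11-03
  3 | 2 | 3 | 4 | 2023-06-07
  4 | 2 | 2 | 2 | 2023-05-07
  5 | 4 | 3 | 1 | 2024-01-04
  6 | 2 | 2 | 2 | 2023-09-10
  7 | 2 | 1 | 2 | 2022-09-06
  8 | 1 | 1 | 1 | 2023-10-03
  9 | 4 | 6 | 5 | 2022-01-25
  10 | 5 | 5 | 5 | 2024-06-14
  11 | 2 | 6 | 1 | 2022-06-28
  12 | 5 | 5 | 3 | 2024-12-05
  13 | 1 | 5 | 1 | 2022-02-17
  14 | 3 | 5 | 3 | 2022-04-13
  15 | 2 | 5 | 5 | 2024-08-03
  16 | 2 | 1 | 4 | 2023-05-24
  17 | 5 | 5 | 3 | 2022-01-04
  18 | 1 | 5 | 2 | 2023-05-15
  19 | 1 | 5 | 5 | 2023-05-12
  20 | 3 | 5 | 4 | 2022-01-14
SELECT name, signup_year FROM customers WHERE signup_year >= (SELECT MAX(signup_year) FROM customers)

Execution result:
name | signup_year
Rose Wilson | 2022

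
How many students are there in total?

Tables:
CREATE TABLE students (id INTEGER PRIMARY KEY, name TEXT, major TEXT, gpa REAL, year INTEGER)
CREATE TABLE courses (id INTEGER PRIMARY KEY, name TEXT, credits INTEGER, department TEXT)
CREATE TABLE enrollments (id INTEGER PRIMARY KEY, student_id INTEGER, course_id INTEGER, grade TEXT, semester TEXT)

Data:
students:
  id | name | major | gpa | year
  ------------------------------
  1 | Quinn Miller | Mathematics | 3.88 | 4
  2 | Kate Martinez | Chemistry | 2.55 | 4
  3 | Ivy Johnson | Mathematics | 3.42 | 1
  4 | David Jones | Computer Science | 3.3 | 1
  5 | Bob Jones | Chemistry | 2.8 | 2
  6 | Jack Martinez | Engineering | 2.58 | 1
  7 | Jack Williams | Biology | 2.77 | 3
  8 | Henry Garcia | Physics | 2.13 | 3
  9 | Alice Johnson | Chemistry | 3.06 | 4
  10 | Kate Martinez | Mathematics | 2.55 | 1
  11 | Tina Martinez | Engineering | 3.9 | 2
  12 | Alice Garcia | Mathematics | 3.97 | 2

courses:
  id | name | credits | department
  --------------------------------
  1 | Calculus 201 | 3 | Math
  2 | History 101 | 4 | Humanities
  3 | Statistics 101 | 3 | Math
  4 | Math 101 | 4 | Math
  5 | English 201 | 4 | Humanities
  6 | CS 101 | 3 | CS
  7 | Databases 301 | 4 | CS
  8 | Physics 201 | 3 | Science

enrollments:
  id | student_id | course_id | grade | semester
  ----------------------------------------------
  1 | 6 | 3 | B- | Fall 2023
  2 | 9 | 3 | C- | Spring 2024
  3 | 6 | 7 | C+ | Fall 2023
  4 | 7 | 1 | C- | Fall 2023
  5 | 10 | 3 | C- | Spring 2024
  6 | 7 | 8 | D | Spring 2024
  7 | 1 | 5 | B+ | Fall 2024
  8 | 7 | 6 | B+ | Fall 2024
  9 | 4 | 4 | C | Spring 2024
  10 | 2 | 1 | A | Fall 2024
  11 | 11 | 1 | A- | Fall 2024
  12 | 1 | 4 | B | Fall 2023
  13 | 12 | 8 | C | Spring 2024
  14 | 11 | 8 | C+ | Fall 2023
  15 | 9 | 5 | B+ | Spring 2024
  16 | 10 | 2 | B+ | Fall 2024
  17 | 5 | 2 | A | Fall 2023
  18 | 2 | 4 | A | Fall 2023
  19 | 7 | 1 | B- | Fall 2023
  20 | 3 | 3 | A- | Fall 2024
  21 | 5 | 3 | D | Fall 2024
SELECT COUNT(*) FROM students

Execution result:
12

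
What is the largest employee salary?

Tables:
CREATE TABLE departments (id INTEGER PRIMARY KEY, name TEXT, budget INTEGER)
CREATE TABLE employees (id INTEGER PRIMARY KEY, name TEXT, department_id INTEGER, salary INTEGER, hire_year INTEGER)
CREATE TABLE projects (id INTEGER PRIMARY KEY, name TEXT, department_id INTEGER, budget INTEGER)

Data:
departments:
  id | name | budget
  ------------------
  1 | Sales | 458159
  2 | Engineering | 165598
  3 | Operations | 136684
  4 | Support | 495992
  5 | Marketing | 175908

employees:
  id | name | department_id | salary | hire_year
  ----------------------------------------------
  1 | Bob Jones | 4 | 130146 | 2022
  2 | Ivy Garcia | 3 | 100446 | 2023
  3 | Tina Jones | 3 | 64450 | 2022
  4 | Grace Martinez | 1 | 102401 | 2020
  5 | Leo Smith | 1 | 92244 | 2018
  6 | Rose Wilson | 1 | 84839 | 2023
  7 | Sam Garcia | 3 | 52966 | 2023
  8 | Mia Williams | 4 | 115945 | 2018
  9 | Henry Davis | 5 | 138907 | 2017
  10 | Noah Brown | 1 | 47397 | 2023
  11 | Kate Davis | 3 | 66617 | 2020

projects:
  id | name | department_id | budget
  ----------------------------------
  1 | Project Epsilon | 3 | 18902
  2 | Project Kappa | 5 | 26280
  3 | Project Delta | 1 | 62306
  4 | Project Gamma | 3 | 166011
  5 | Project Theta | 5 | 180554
SELECT MAX(salary) FROM employees

Execution result:
138907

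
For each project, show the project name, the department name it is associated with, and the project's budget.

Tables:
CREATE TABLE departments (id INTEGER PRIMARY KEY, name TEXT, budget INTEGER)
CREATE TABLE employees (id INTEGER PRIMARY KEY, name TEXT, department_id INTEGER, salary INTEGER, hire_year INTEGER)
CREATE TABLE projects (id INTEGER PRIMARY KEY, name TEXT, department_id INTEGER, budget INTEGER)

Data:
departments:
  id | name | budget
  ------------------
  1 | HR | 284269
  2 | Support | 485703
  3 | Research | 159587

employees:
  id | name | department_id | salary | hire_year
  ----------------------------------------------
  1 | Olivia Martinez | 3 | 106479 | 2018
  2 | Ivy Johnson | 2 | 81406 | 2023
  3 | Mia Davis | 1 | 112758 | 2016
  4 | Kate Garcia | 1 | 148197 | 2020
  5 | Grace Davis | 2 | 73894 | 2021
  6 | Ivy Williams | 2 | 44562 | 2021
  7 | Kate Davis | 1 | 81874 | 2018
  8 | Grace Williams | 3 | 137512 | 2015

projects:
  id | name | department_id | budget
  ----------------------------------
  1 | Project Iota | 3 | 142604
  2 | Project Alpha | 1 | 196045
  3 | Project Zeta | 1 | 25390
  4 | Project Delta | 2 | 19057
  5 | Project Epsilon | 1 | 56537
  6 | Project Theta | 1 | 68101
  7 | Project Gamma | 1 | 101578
SELECT c.name, p.name AS department, c.budget FROM projects c JOIN departments p ON c.department_id = p.id

Execution result:
name | department | budget
Project Iota | Research | 142604
Project Alpha | HR | 196045
Project Zeta | HR | 25390
Project Delta | Support | 19057
Project Epsilon | HR | 56537
Project Theta | HR | 68101
Project Gamma | HR | 101578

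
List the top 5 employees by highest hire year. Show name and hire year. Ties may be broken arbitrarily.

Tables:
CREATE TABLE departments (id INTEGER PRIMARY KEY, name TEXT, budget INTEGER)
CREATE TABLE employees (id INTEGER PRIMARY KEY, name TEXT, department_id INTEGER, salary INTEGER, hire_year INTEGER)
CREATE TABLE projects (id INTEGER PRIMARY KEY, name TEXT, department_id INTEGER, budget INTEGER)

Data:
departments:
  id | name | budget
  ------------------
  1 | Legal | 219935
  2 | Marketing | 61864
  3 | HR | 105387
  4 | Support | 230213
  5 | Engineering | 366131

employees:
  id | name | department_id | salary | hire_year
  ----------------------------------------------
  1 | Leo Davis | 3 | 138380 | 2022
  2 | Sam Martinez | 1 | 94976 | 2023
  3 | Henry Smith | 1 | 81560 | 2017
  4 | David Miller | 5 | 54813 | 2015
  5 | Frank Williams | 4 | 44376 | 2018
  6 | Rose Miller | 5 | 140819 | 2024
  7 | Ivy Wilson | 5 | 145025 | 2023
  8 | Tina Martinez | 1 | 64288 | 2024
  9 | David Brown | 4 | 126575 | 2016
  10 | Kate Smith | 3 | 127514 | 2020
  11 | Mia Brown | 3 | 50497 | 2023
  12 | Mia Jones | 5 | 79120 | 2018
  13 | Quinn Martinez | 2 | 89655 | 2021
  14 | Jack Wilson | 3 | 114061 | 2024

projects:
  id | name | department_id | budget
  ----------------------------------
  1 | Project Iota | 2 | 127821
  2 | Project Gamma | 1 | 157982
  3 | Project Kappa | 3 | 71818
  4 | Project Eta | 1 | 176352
SELECT name, hire_year FROM employees ORDER BY hire_year DESC LIMIT 5

Execution result:
name | hire_year
Rose Miller | 2024
Tina Martinez | 2024
Jack Wilson | 2024
Sam Martinez | 2023
Ivy Wilson | 2023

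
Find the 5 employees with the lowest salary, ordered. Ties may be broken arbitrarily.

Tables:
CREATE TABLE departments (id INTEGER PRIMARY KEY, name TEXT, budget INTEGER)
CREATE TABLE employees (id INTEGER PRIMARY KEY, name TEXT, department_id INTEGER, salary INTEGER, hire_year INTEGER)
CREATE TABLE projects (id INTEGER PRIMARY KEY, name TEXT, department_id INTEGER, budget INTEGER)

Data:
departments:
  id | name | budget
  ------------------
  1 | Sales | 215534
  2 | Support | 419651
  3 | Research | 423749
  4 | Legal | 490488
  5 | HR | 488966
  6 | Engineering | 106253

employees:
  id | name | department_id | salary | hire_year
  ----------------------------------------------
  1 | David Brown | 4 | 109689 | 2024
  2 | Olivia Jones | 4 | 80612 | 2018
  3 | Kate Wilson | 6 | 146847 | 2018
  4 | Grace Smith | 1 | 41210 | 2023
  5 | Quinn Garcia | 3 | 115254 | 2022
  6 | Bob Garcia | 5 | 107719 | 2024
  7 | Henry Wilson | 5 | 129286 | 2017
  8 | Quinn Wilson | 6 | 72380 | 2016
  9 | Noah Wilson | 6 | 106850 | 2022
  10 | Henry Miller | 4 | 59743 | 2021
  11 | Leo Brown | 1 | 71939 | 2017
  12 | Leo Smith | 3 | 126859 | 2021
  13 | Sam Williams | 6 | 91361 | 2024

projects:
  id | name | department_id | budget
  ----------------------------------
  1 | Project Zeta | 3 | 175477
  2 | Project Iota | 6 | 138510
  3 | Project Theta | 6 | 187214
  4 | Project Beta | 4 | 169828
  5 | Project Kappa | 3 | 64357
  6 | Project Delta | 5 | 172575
SELECT name, salary FROM employees ORDER BY salary ASC LIMIT 5

Execution result:
name | salary
Grace Smith | 41210
Henry Miller | 59743
Leo Brown | 71939
Quinn Wilson | 72380
Olivia Jones | 80612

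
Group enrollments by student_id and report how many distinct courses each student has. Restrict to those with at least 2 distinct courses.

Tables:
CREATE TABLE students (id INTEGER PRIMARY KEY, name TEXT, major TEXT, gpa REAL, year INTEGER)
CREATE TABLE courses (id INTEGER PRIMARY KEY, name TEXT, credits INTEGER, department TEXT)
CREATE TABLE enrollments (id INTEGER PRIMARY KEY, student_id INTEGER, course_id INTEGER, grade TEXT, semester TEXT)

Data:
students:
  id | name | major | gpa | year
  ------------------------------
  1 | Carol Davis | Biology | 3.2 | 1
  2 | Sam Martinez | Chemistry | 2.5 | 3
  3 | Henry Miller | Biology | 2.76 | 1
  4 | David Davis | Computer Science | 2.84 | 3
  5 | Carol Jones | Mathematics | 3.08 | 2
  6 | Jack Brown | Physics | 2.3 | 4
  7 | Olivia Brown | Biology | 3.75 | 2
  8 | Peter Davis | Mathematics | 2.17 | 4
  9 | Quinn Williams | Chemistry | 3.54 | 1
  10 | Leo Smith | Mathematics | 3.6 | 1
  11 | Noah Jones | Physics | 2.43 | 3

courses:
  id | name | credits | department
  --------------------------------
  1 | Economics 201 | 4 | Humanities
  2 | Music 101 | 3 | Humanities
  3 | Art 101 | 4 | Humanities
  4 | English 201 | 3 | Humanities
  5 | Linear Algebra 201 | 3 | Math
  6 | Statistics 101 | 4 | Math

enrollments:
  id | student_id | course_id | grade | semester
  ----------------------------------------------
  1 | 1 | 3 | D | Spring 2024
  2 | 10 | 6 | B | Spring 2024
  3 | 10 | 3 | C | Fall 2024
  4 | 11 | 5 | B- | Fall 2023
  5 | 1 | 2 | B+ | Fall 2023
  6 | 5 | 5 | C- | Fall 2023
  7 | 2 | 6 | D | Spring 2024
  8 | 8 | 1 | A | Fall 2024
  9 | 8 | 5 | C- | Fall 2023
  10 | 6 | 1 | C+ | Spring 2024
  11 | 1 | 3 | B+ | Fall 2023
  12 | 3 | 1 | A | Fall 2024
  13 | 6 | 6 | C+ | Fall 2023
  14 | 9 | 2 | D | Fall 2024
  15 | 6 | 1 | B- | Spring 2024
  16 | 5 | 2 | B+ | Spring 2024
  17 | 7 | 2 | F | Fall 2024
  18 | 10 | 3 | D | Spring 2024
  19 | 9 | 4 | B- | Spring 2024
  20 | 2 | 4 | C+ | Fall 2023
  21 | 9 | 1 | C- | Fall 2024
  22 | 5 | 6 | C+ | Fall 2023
SELECT student_id, COUNT(DISTINCT course_id) AS distinct_course_count FROM enrollments GROUP BY student_id HAVING COUNT(DISTINCT course_id) >= 2

Execution result:
student_id | distinct_course_count
1 | 2
2 | 2
5 | 3
6 | 2
8 | 2
9 | 3
10 | 2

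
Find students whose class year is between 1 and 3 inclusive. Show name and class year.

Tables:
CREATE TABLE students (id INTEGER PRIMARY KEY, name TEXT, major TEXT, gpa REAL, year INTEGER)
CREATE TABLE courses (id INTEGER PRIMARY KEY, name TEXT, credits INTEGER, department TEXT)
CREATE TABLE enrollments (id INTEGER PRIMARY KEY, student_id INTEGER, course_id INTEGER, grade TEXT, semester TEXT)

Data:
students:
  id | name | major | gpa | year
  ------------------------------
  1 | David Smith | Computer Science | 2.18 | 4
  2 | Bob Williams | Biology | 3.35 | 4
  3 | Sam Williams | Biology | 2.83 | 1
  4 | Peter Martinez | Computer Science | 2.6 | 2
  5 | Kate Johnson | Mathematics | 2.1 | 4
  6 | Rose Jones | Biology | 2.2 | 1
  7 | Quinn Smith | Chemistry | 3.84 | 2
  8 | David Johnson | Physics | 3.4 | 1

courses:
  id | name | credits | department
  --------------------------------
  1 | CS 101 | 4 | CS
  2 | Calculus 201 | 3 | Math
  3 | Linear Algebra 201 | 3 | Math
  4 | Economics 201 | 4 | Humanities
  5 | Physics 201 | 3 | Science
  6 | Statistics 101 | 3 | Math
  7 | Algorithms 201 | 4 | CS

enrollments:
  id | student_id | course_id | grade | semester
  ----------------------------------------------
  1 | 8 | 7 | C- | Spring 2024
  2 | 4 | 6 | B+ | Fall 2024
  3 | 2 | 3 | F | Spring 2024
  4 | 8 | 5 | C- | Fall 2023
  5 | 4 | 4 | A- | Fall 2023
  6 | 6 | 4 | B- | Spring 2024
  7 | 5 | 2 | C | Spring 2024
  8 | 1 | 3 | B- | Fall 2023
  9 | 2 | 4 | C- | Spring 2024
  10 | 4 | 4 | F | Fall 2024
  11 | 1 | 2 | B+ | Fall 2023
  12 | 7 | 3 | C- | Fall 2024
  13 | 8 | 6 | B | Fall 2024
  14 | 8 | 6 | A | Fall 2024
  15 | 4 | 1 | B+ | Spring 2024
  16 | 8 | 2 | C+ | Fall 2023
SELECT name, year FROM students WHERE year BETWEEN 1 AND 3

Execution result:
name | year
Sam Williams | 1
Peter Martinez | 2
Rose Jones | 1
Quinn Smith | 2
David Johnson | 1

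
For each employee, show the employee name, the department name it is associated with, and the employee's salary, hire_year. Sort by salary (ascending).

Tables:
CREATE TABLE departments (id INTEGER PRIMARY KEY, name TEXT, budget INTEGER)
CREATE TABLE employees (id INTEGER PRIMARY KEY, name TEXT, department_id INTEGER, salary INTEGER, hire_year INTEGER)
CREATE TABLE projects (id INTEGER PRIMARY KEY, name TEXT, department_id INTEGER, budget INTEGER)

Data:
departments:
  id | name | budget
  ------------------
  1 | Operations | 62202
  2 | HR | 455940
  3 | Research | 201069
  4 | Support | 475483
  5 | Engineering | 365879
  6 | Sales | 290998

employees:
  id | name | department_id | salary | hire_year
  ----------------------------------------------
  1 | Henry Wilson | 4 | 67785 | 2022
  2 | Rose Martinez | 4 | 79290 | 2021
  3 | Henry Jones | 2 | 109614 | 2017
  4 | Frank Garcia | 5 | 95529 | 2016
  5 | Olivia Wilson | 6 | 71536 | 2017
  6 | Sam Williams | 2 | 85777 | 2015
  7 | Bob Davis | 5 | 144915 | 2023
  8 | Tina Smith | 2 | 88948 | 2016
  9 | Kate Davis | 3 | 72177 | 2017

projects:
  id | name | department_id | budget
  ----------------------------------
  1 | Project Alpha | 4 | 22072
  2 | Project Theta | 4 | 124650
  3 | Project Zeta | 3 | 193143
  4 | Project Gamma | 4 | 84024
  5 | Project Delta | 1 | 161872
SELECT c.name, p.name AS department, c.salary, c.hire_year FROM employees c JOIN departments p ON c.department_id = p.id ORDER BY c.salary ASC

Execution result:
name | department | salary | hire_year
Henry Wilson | Support | 67785 | 2022
Olivia Wilson | Sales | 71536 | 2017
Kate Davis | Research | 72177 | 2017
Rose Martinez | Support | 79290 | 2021
Sam Williams | HR | 85777 | 2015
Tina Smith | HR | 88948 | 2016
Frank Garcia | Engineering | 95529 | 2016
Henry Jones | HR | 109614 | 2017
Bob Davis | Engineering | 144915 | 2023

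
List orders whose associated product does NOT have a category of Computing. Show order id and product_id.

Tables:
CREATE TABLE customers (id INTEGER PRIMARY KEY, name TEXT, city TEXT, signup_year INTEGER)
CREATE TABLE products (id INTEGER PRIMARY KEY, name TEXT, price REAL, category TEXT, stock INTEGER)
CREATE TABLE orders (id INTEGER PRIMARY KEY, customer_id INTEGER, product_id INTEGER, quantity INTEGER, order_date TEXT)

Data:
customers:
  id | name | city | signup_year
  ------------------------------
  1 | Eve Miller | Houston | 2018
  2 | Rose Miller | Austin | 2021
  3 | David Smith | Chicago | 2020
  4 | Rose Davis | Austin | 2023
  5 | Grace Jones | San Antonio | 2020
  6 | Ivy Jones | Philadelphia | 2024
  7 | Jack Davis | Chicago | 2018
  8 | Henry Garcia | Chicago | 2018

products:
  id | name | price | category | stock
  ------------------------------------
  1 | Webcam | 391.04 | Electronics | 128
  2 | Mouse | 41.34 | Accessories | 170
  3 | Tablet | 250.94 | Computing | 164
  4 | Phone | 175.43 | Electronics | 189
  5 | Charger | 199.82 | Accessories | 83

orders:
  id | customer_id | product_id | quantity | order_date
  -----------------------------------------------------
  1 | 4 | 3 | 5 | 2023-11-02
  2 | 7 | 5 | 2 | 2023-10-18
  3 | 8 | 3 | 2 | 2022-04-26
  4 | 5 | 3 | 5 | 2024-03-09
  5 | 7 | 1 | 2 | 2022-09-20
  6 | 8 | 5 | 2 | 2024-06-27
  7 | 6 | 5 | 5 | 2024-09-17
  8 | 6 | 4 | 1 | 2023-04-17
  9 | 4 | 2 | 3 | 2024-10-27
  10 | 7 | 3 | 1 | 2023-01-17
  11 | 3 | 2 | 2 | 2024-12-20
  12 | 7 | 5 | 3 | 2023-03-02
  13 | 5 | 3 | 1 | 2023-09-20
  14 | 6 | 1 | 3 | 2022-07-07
SELECT id, product_id FROM orders WHERE product_id NOT IN (SELECT id FROM products WHERE category = 'Computing')

Execution result:
id | product_id
2 | 5
5 | 1
6 | 5
7 | 5
8 | 4
9 | 2
11 | 2
12 | 5
14 | 1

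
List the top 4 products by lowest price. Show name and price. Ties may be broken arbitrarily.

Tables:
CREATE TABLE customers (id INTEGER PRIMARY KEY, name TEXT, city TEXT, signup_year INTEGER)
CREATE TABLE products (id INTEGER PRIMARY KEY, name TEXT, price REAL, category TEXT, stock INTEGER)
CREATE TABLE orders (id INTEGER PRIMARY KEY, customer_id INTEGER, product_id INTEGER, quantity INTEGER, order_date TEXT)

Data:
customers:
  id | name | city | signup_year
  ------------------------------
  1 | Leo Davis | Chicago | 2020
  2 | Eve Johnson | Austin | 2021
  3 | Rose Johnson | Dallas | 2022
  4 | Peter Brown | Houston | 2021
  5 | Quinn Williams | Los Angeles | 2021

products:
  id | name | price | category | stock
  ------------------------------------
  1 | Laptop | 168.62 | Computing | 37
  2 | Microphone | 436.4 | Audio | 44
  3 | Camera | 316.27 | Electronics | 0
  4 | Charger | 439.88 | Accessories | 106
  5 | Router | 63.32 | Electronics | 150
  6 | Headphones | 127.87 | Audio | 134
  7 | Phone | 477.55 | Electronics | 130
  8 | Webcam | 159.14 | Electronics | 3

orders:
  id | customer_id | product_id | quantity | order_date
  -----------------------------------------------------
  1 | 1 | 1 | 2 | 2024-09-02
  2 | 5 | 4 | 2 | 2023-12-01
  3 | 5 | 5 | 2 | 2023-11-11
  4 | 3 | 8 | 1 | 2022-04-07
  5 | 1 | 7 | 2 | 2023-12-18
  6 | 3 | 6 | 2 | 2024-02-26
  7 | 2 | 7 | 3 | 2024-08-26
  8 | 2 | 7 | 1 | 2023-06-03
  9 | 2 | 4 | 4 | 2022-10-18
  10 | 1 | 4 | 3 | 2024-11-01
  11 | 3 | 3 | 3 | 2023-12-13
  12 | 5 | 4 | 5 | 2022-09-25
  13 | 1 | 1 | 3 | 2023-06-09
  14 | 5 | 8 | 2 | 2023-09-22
SELECT name, price FROM products ORDER BY price ASC LIMIT 4

Execution result:
name | price
Router | 63.32
Headphones | 127.87
Webcam | 159.14
Laptop | 168.62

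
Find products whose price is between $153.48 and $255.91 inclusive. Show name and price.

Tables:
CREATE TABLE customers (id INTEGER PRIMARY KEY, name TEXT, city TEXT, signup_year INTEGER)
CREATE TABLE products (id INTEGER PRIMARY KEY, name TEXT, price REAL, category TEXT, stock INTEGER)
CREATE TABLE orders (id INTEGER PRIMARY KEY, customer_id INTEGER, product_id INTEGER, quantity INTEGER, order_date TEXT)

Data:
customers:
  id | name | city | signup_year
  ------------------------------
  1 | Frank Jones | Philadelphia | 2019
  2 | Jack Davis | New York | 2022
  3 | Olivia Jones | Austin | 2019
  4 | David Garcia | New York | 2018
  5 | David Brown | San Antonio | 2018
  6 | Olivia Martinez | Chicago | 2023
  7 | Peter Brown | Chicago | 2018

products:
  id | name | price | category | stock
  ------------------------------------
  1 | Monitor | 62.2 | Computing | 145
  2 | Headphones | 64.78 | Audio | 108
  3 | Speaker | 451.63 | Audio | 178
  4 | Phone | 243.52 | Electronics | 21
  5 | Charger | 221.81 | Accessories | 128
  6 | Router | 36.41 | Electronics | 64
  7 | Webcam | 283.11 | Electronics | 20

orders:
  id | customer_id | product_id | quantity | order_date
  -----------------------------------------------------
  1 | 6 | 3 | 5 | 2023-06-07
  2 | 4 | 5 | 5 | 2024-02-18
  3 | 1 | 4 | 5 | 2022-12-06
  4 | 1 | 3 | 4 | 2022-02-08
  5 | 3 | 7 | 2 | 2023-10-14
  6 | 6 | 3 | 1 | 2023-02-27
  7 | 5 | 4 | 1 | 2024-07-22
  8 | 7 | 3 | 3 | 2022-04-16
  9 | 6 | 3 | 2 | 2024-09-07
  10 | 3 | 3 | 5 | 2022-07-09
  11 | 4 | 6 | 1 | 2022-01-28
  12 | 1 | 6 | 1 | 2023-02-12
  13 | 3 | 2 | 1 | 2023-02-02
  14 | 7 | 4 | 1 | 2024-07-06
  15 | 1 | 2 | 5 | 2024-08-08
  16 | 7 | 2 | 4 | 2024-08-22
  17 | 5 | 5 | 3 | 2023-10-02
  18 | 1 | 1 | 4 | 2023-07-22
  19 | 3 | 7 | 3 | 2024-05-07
SELECT name, price FROM products WHERE price BETWEEN 153.48 AND 255.91

Execution result:
name | price
Phone | 243.52
Charger | 221.81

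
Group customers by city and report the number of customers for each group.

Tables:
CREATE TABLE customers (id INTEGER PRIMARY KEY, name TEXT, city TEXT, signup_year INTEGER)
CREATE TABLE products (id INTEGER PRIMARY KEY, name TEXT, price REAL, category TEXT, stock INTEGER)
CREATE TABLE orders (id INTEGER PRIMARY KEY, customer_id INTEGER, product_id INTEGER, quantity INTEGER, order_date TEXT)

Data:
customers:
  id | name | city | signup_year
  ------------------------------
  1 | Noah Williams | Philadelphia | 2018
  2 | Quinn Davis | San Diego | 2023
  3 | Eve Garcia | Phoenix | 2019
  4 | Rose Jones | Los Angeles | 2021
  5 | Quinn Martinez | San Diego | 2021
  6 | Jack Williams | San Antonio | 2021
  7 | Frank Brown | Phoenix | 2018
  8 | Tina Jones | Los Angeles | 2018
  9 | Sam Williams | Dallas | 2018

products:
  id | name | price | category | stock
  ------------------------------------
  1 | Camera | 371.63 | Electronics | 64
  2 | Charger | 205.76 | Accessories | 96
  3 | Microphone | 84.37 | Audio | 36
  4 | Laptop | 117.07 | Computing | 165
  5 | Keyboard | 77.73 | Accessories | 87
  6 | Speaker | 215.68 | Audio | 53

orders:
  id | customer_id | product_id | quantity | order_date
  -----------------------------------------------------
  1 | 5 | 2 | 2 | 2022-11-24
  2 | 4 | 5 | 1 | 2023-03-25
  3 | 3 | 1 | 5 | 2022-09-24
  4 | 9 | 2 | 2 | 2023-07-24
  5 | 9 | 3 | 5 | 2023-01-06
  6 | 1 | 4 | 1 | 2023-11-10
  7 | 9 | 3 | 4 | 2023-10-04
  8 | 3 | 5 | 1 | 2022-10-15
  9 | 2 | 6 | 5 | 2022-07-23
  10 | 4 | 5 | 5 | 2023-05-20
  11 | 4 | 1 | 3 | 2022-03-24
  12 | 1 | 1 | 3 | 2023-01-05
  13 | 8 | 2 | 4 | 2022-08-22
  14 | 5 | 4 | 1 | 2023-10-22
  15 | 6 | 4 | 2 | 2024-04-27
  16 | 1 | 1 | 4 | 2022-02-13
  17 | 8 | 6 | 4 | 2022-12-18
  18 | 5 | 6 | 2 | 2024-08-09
SELECT city, COUNT(*) AS n FROM customers GROUP BY city

Execution result:
city | n
Dallas | 1
Los Angeles | 2
Philadelphia | 1
Phoenix | 2
San Antonio | 1
San Diego | 2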